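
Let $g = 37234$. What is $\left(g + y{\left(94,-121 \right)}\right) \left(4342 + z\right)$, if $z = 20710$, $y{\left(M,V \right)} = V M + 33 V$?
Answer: $547812084$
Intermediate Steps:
$y{\left(M,V \right)} = 33 V + M V$ ($y{\left(M,V \right)} = M V + 33 V = 33 V + M V$)
$\left(g + y{\left(94,-121 \right)}\right) \left(4342 + z\right) = \left(37234 - 121 \left(33 + 94\right)\right) \left(4342 + 20710\right) = \left(37234 - 15367\right) 25052 = 21867 \cdot 25052 = 547812084$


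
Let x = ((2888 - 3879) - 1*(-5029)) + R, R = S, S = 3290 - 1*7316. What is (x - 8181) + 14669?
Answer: 6500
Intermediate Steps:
S = -4026 (S = 3290 - 7316 = -4026)
R = -4026
x = 12 (x = ((2888 - 3879) - 1*(-5029)) - 4026 = (-991 + 5029) - 4026 = 4038 - 4026 = 12)
(x - 8181) + 14669 = (12 - 8181) + 14669 = -8169 + 14669 = 6500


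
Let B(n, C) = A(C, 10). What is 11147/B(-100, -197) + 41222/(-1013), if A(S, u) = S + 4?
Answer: -19247757/195509 ≈ -98.449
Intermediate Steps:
A(S, u) = 4 + S
B(n, C) = 4 + C
11147/B(-100, -197) + 41222/(-1013) = 11147/(4 - 197) + 41222/(-1013) = 11147/(-193) + 41222*(-1/1013) = 11147*(-1/193) - 41222/1013 = -11147/193 - 41222/1013 = -19247757/195509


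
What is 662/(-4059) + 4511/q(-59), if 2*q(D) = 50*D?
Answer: -19286599/5987025 ≈ -3.2214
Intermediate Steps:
q(D) = 25*D (q(D) = (50*D)/2 = 25*D)
662/(-4059) + 4511/q(-59) = 662/(-4059) + 4511/((25*(-59))) = 662*(-1/4059) + 4511/(-1475) = -662/4059 + 4511*(-1/1475) = -662/4059 - 4511/1475 = -19286599/5987025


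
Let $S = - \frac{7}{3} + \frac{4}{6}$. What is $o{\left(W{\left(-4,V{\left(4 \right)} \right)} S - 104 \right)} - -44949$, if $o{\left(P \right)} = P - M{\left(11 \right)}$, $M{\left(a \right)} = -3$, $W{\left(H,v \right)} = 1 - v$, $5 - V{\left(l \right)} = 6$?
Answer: $\frac{134534}{3} \approx 44845.0$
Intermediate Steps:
$V{\left(l \right)} = -1$ ($V{\left(l \right)} = 5 - 6 = -1$)
$S = - \frac{5}{3}$ ($S = \left(-7\right) \frac{1}{3} + 4 \cdot \frac{1}{6} = - \frac{7}{3} + \frac{2}{3} = - \frac{5}{3} \approx -1.6667$)
$o{\left(P \right)} = 3 + P$ ($o{\left(P \right)} = P - -3 = P + 3 = 3 + P$)
$o{\left(W{\left(-4,V{\left(4 \right)} \right)} S - 104 \right)} - -44949 = \left(3 - \left(104 - \left(1 - -1\right) \left(- \frac{5}{3}\right)\right)\right) - -44949 = \left(3 - \left(104 - \left(1 + 1\right) \left(- \frac{5}{3}\right)\right)\right) + 44949 = \left(3 + \left(2 \left(- \frac{5}{3}\right) - 104\right)\right) + 44949 = \left(3 - \frac{322}{3}\right) + 44949 = - \frac{313}{3} + 44949 = \frac{134534}{3}$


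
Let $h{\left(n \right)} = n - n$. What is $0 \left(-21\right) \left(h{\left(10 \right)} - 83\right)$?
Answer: $0$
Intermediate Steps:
$h{\left(n \right)} = 0$
$0 \left(-21\right) \left(h{\left(10 \right)} - 83\right) = 0 \left(-21\right) \left(0 - 83\right) = 0 \left(-83\right) = 0$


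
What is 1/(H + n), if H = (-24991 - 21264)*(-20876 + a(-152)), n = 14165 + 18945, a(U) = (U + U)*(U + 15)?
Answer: -1/960775750 ≈ -1.0408e-9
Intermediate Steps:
a(U) = 2*U*(15 + U) (a(U) = (2*U)*(15 + U) = 2*U*(15 + U))
n = 33110
H = -960808860 (H = (-24991 - 21264)*(-20876 + 2*(-152)*(15 - 152)) = -46255*(-20876 + 2*(-152)*(-137)) = -46255*(-20876 + 41648) = -46255*20772 = -960808860)
1/(H + n) = 1/(-960808860 + 33110) = 1/(-960775750) = -1/960775750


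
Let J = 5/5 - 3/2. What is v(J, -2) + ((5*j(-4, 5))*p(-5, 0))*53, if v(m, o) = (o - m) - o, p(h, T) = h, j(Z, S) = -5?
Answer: 13251/2 ≈ 6625.5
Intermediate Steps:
J = -½ (J = 5*(⅕) - 3*½ = 1 - 3/2 = -½ ≈ -0.50000)
v(m, o) = -m
v(J, -2) + ((5*j(-4, 5))*p(-5, 0))*53 = -1*(-½) + ((5*(-5))*(-5))*53 = ½ - 25*(-5)*53 = ½ + 125*53 = ½ + 6625 = 13251/2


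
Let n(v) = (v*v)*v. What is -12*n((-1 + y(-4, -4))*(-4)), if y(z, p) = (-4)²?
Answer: 2592000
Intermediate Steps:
y(z, p) = 16
n(v) = v³ (n(v) = v²*v = v³)
-12*n((-1 + y(-4, -4))*(-4)) = -12*(-64*(-1 + 16)³) = -12*(15*(-4))³ = -12*(-60)³ = -12*(-216000) = 2592000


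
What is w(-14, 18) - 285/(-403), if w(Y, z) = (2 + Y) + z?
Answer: 2703/403 ≈ 6.7072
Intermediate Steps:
w(Y, z) = 2 + Y + z
w(-14, 18) - 285/(-403) = (2 - 14 + 18) - 285/(-403) = 6 - 285*(-1)/403 = 6 - 1*(-285/403) = 6 + 285/403 = 2703/403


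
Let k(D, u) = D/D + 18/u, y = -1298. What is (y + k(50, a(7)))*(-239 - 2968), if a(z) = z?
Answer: 29058627/7 ≈ 4.1512e+6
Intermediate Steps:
k(D, u) = 1 + 18/u
(y + k(50, a(7)))*(-239 - 2968) = (-1298 + (18 + 7)/7)*(-239 - 2968) = (-1298 + (1/7)*25)*(-3207) = (-1298 + 25/7)*(-3207) = -9061/7*(-3207) = 29058627/7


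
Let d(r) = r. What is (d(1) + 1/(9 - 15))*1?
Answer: 5/6 ≈ 0.83333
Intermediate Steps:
(d(1) + 1/(9 - 15))*1 = (1 + 1/(9 - 15))*1 = (1 + 1/(-6))*1 = (1 - 1/6)*1 = (5/6)*1 = 5/6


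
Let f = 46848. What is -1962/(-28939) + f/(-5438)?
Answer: -672532458/78685141 ≈ -8.5471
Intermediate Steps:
-1962/(-28939) + f/(-5438) = -1962/(-28939) + 46848/(-5438) = -1962*(-1/28939) + 46848*(-1/5438) = 1962/28939 - 23424/2719 = -672532458/78685141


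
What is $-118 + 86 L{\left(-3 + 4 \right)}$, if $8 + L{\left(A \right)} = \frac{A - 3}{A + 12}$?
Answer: $- \frac{10650}{13} \approx -819.23$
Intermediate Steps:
$L{\left(A \right)} = -8 + \frac{-3 + A}{12 + A}$ ($L{\left(A \right)} = -8 + \frac{A - 3}{A + 12} = -8 + \frac{-3 + A}{12 + A}$)
$-118 + 86 L{\left(-3 + 4 \right)} = -118 + 86 \frac{-99 - 7 \left(-3 + 4\right)}{12 + \left(-3 + 4\right)} = -118 + 86 \frac{-99 - 7}{12 + 1} = -118 + 86 \frac{-99 - 7}{13} = -118 + 86 \cdot \frac{1}{13} \left(-106\right) = -118 + 86 \left(- \frac{106}{13}\right) = -118 - \frac{9116}{13} = - \frac{10650}{13}$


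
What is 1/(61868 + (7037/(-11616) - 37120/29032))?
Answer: 42154464/2607932943239 ≈ 1.6164e-5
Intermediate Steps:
1/(61868 + (7037/(-11616) - 37120/29032)) = 1/(61868 + (7037*(-1/11616) - 37120*1/29032)) = 1/(61868 + (-7037/11616 - 4640/3629)) = 1/(61868 - 79435513/42154464) = 1/(2607932943239/42154464) = 42154464/2607932943239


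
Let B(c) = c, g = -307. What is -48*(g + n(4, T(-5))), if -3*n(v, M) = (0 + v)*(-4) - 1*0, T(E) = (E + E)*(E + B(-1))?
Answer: 14480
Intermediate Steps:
T(E) = 2*E*(-1 + E) (T(E) = (E + E)*(E - 1) = (2*E)*(-1 + E) = 2*E*(-1 + E))
n(v, M) = 4*v/3 (n(v, M) = -((0 + v)*(-4) - 1*0)/3 = -(v*(-4) + 0)/3 = -(-4*v + 0)/3 = -(-4)*v/3 = 4*v/3)
-48*(g + n(4, T(-5))) = -48*(-307 + (4/3)*4) = -48*(-307 + 16/3) = -48*(-905/3) = 14480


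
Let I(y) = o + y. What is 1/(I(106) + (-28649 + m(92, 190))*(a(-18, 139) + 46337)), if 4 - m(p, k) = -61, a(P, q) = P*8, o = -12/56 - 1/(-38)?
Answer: -133/175610620623 ≈ -7.5736e-10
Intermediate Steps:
o = -25/133 (o = -12*1/56 - 1*(-1/38) = -3/14 + 1/38 = -25/133 ≈ -0.18797)
a(P, q) = 8*P
m(p, k) = 65 (m(p, k) = 4 - 1*(-61) = 4 + 61 = 65)
I(y) = -25/133 + y
1/(I(106) + (-28649 + m(92, 190))*(a(-18, 139) + 46337)) = 1/((-25/133 + 106) + (-28649 + 65)*(8*(-18) + 46337)) = 1/(14073/133 - 28584*(-144 + 46337)) = 1/(14073/133 - 28584*46193) = 1/(14073/133 - 1320380712) = 1/(-175610620623/133) = -133/175610620623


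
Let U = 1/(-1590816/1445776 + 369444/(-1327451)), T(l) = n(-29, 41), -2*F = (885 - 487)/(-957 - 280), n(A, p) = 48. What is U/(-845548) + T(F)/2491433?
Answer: 7010460810232391803/348365341773782496064440 ≈ 2.0124e-5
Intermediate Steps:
F = 199/1237 (F = -(885 - 487)/(2*(-957 - 280)) = -199/(-1237) = -199*(-1)/1237 = -½*(-398/1237) = 199/1237 ≈ 0.16087)
T(l) = 48
U = -119949799811/165366472410 (U = 1/(-1590816*1/1445776 + 369444*(-1/1327451)) = 1/(-99426/90361 - 369444/1327451) = 1/(-165366472410/119949799811) = -119949799811/165366472410 ≈ -0.72536)
U/(-845548) + T(F)/2491433 = -119949799811/165366472410/(-845548) + 48/2491433 = -119949799811/165366472410*(-1/845548) + 48*(1/2491433) = 119949799811/139825290013330680 + 48/2491433 = 7010460810232391803/348365341773782496064440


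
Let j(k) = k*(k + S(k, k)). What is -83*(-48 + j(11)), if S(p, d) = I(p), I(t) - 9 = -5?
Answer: -9711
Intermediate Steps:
I(t) = 4 (I(t) = 9 - 5 = 4)
S(p, d) = 4
j(k) = k*(4 + k) (j(k) = k*(k + 4) = k*(4 + k))
-83*(-48 + j(11)) = -83*(-48 + 11*(4 + 11)) = -83*(-48 + 11*15) = -83*(-48 + 165) = -83*117 = -9711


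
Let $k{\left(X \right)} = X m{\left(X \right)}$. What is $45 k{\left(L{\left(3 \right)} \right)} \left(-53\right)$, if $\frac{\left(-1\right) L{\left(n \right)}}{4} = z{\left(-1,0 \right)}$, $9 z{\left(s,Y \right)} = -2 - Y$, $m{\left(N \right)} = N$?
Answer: $- \frac{16960}{9} \approx -1884.4$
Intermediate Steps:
$z{\left(s,Y \right)} = - \frac{2}{9} - \frac{Y}{9}$ ($z{\left(s,Y \right)} = \frac{-2 - Y}{9} = - \frac{2}{9} - \frac{Y}{9}$)
$L{\left(n \right)} = \frac{8}{9}$ ($L{\left(n \right)} = - 4 \left(- \frac{2}{9} - 0\right) = - 4 \left(- \frac{2}{9} + 0\right) = \left(-4\right) \left(- \frac{2}{9}\right) = \frac{8}{9}$)
$k{\left(X \right)} = X^{2}$ ($k{\left(X \right)} = X X = X^{2}$)
$45 k{\left(L{\left(3 \right)} \right)} \left(-53\right) = 45 \left(\frac{8}{9}\right)^{2} \left(-53\right) = 45 \cdot \frac{64}{81} \left(-53\right) = \frac{320}{9} \left(-53\right) = - \frac{16960}{9}$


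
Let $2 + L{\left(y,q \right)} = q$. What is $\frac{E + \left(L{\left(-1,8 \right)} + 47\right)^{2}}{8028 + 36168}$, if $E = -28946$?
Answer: $- \frac{26137}{44196} \approx -0.59139$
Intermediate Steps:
$L{\left(y,q \right)} = -2 + q$
$\frac{E + \left(L{\left(-1,8 \right)} + 47\right)^{2}}{8028 + 36168} = \frac{-28946 + \left(\left(-2 + 8\right) + 47\right)^{2}}{8028 + 36168} = \frac{-28946 + \left(6 + 47\right)^{2}}{44196} = \left(-28946 + 53^{2}\right) \frac{1}{44196} = \left(-28946 + 2809\right) \frac{1}{44196} = \left(-26137\right) \frac{1}{44196} = - \frac{26137}{44196}$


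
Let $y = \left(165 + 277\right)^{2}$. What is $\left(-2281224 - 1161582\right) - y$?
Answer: $-3638170$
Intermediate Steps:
$y = 195364$ ($y = 442^{2} = 195364$)
$\left(-2281224 - 1161582\right) - y = \left(-2281224 - 1161582\right) - 195364 = -3442806 - 195364 = -3638170$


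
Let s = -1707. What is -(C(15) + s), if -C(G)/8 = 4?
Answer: 1739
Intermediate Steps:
C(G) = -32 (C(G) = -8*4 = -32)
-(C(15) + s) = -(-32 - 1707) = -1*(-1739) = 1739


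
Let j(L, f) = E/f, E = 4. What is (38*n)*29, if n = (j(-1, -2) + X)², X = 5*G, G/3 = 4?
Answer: 3707128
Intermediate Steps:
G = 12 (G = 3*4 = 12)
X = 60 (X = 5*12 = 60)
j(L, f) = 4/f
n = 3364 (n = (4/(-2) + 60)² = (4*(-½) + 60)² = (-2 + 60)² = 58² = 3364)
(38*n)*29 = (38*3364)*29 = 127832*29 = 3707128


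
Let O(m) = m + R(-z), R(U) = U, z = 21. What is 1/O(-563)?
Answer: -1/584 ≈ -0.0017123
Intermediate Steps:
O(m) = -21 + m (O(m) = m - 1*21 = m - 21 = -21 + m)
1/O(-563) = 1/(-21 - 563) = 1/(-584) = -1/584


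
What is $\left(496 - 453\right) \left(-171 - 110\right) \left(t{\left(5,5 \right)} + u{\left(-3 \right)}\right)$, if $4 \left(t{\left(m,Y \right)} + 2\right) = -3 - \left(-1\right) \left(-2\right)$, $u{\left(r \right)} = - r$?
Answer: $\frac{12083}{4} \approx 3020.8$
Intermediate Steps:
$t{\left(m,Y \right)} = - \frac{13}{4}$ ($t{\left(m,Y \right)} = -2 + \frac{-3 - \left(-1\right) \left(-2\right)}{4} = -2 + \frac{-3 - 2}{4} = -2 + \frac{1}{4} \left(-5\right) = -2 - \frac{5}{4} = - \frac{13}{4}$)
$\left(496 - 453\right) \left(-171 - 110\right) \left(t{\left(5,5 \right)} + u{\left(-3 \right)}\right) = \left(496 - 453\right) \left(-171 - 110\right) \left(- \frac{13}{4} - -3\right) = 43 \left(- 281 \left(- \frac{13}{4} + 3\right)\right) = 43 \left(\left(-281\right) \left(- \frac{1}{4}\right)\right) = 43 \cdot \frac{281}{4} = \frac{12083}{4}$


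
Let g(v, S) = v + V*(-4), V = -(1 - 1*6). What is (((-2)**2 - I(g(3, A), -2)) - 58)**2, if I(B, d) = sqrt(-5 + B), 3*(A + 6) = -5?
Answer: (54 + I*sqrt(22))**2 ≈ 2894.0 + 506.56*I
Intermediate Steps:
V = 5 (V = -(1 - 6) = -1*(-5) = 5)
A = -23/3 (A = -6 + (1/3)*(-5) = -6 - 5/3 = -23/3 ≈ -7.6667)
g(v, S) = -20 + v (g(v, S) = v + 5*(-4) = v - 20 = -20 + v)
(((-2)**2 - I(g(3, A), -2)) - 58)**2 = (((-2)**2 - sqrt(-5 + (-20 + 3))) - 58)**2 = ((4 - sqrt(-5 - 17)) - 58)**2 = ((4 - sqrt(-22)) - 58)**2 = ((4 - I*sqrt(22)) - 58)**2 = (-54 - I*sqrt(22))**2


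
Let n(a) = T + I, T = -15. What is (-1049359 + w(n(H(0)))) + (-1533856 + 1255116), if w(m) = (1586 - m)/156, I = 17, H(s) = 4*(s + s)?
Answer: -17265155/13 ≈ -1.3281e+6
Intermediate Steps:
H(s) = 8*s (H(s) = 4*(2*s) = 8*s)
n(a) = 2 (n(a) = -15 + 17 = 2)
w(m) = 61/6 - m/156 (w(m) = (1586 - m)*(1/156) = 61/6 - m/156)
(-1049359 + w(n(H(0)))) + (-1533856 + 1255116) = (-1049359 + (61/6 - 1/156*2)) + (-1533856 + 1255116) = (-1049359 + (61/6 - 1/78)) - 278740 = (-1049359 + 132/13) - 278740 = -13641535/13 - 278740 = -17265155/13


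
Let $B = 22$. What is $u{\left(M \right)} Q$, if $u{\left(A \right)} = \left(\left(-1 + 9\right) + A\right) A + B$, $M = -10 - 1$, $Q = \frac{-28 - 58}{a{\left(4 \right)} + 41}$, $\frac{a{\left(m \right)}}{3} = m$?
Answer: $- \frac{4730}{53} \approx -89.245$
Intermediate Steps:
$a{\left(m \right)} = 3 m$
$Q = - \frac{86}{53}$ ($Q = \frac{-28 - 58}{3 \cdot 4 + 41} = - \frac{86}{12 + 41} = - \frac{86}{53} \approx -1.6226$)
$M = -11$ ($M = -10 - 1 = -11$)
$u{\left(A \right)} = 22 + A \left(8 + A\right)$ ($u{\left(A \right)} = \left(\left(-1 + 9\right) + A\right) A + 22 = \left(8 + A\right) A + 22 = A \left(8 + A\right) + 22 = 22 + A \left(8 + A\right)$)
$u{\left(M \right)} Q = \left(22 + \left(-11\right)^{2} + 8 \left(-11\right)\right) \left(- \frac{86}{53}\right) = \left(22 + 121 - 88\right) \left(- \frac{86}{53}\right) = 55 \left(- \frac{86}{53}\right) = - \frac{4730}{53}$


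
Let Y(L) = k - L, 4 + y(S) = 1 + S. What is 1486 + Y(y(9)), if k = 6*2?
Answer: 1492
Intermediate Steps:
y(S) = -3 + S (y(S) = -4 + (1 + S) = -3 + S)
k = 12
Y(L) = 12 - L
1486 + Y(y(9)) = 1486 + (12 - (-3 + 9)) = 1486 + (12 - 1*6) = 1486 + (12 - 6) = 1486 + 6 = 1492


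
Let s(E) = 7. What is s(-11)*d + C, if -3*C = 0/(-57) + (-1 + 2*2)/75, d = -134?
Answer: -70351/75 ≈ -938.01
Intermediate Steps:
C = -1/75 (C = -(0/(-57) + (-1 + 2*2)/75)/3 = -(0*(-1/57) + (-1 + 4)*(1/75))/3 = -(0 + 3*(1/75))/3 = -(0 + 1/25)/3 = -⅓*1/25 = -1/75 ≈ -0.013333)
s(-11)*d + C = 7*(-134) - 1/75 = -938 - 1/75 = -70351/75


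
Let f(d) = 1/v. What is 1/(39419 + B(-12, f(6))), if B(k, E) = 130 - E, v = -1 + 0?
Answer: 1/39550 ≈ 2.5284e-5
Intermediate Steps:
v = -1
f(d) = -1 (f(d) = 1/(-1) = -1)
1/(39419 + B(-12, f(6))) = 1/(39419 + (130 - 1*(-1))) = 1/(39419 + (130 + 1)) = 1/(39419 + 131) = 1/39550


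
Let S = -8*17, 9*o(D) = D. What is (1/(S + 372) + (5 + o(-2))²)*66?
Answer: 4800895/3186 ≈ 1506.9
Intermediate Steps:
o(D) = D/9
S = -136
(1/(S + 372) + (5 + o(-2))²)*66 = (1/(-136 + 372) + (5 + (⅑)*(-2))²)*66 = (1/236 + (5 - 2/9)²)*66 = (1/236 + (43/9)²)*66 = (1/236 + 1849/81)*66 = (436445/19116)*66 = 4800895/3186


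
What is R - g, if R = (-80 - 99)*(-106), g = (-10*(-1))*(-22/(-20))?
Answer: 18963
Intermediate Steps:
g = 11 (g = 10*(-22*(-1/20)) = 10*(11/10) = 11)
R = 18974 (R = -179*(-106) = 18974)
R - g = 18974 - 1*11 = 18974 - 11 = 18963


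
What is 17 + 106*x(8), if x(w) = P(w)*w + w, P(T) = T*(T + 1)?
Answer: 61921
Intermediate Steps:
P(T) = T*(1 + T)
x(w) = w + w**2*(1 + w) (x(w) = (w*(1 + w))*w + w = w**2*(1 + w) + w = w + w**2*(1 + w))
17 + 106*x(8) = 17 + 106*(8*(1 + 8*(1 + 8))) = 17 + 106*(8*(1 + 8*9)) = 17 + 106*(8*(1 + 72)) = 17 + 106*(8*73) = 17 + 106*584 = 17 + 61904 = 61921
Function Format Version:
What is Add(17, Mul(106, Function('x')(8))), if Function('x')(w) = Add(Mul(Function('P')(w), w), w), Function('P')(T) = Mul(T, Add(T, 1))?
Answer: 61921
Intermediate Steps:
Function('P')(T) = Mul(T, Add(1, T))
Function('x')(w) = Add(w, Mul(Pow(w, 2), Add(1, w))) (Function('x')(w) = Add(Mul(Mul(w, Add(1, w)), w), w) = Add(Mul(Pow(w, 2), Add(1, w)), w) = Add(w, Mul(Pow(w, 2), Add(1, w))))
Add(17, Mul(106, Function('x')(8))) = Add(17, Mul(106, Mul(8, Add(1, Mul(8, Add(1, 8)))))) = Add(17, Mul(106, Mul(8, Add(1, Mul(8, 9))))) = Add(17, Mul(106, Mul(8, Add(1, 72)))) = Add(17, Mul(106, Mul(8, 73))) = Add(17, Mul(106, 584)) = Add(17, 61904) = 61921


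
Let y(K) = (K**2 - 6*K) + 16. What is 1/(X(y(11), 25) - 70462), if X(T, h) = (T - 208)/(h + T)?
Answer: -96/6764489 ≈ -1.4192e-5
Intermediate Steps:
y(K) = 16 + K**2 - 6*K
X(T, h) = (-208 + T)/(T + h)
1/(X(y(11), 25) - 70462) = 1/((-208 + (16 + 11**2 - 6*11))/((16 + 11**2 - 6*11) + 25) - 70462) = 1/((-208 + (16 + 121 - 66))/((16 + 121 - 66) + 25) - 70462) = 1/((-208 + 71)/(71 + 25) - 70462) = 1/(-137/96 - 70462) = 1/(-6764489/96) = -96/6764489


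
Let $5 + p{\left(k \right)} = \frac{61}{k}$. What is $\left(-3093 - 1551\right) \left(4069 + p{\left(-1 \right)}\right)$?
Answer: $-18589932$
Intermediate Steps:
$p{\left(k \right)} = -5 + \frac{61}{k}$
$\left(-3093 - 1551\right) \left(4069 + p{\left(-1 \right)}\right) = \left(-3093 - 1551\right) \left(4069 + \left(-5 + \frac{61}{-1}\right)\right) = - 4644 \left(4069 + \left(-5 + 61 \left(-1\right)\right)\right) = - 4644 \left(4069 - 66\right) = \left(-4644\right) 4003 = -18589932$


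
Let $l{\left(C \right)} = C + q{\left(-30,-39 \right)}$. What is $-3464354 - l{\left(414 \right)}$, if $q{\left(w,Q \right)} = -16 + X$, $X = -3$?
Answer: $-3464749$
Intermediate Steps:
$q{\left(w,Q \right)} = -19$ ($q{\left(w,Q \right)} = -16 - 3 = -19$)
$l{\left(C \right)} = -19 + C$ ($l{\left(C \right)} = C - 19 = -19 + C$)
$-3464354 - l{\left(414 \right)} = -3464354 - \left(-19 + 414\right) = -3464354 - 395 = -3464749$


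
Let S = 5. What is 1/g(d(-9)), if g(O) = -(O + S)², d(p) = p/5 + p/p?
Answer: -25/441 ≈ -0.056689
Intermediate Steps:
d(p) = 1 + p/5 (d(p) = p*(⅕) + 1 = p/5 + 1 = 1 + p/5)
g(O) = -(5 + O)² (g(O) = -(O + 5)² = -(5 + O)²)
1/g(d(-9)) = 1/(-(5 + (1 + (⅕)*(-9)))²) = 1/(-(5 + (1 - 9/5))²) = 1/(-(5 - ⅘)²) = 1/(-(21/5)²) = 1/(-1*441/25) = 1/(-441/25) = -25/441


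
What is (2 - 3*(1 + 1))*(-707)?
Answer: 2828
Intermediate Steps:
(2 - 3*(1 + 1))*(-707) = (2 - 3*2)*(-707) = (2 - 6)*(-707) = -4*(-707) = 2828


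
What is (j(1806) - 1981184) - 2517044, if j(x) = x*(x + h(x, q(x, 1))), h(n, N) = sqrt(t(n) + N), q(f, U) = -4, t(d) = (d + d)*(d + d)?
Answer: -1236592 + 68628*sqrt(9035) ≈ 5.2867e+6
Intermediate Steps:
t(d) = 4*d**2 (t(d) = (2*d)*(2*d) = 4*d**2)
h(n, N) = sqrt(N + 4*n**2) (h(n, N) = sqrt(4*n**2 + N) = sqrt(N + 4*n**2))
j(x) = x*(x + sqrt(-4 + 4*x**2))
(j(1806) - 1981184) - 2517044 = (1806*(1806 + 2*sqrt(-1 + 1806**2)) - 1981184) - 2517044 = (1806*(1806 + 2*sqrt(-1 + 3261636)) - 1981184) - 2517044 = (1806*(1806 + 2*sqrt(3261635)) - 1981184) - 2517044 = (1806*(1806 + 2*(19*sqrt(9035))) - 1981184) - 2517044 = (1806*(1806 + 38*sqrt(9035)) - 1981184) - 2517044 = ((3261636 + 68628*sqrt(9035)) - 1981184) - 2517044 = (1280452 + 68628*sqrt(9035)) - 2517044 = -1236592 + 68628*sqrt(9035)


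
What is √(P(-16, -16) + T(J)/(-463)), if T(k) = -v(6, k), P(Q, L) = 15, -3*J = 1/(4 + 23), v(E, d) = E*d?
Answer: √260455557/4167 ≈ 3.8730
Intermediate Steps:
J = -1/81 (J = -1/(3*(4 + 23)) = -⅓/27 = -⅓*1/27 = -1/81 ≈ -0.012346)
T(k) = -6*k
√(P(-16, -16) + T(J)/(-463)) = √(15 - 6*(-1/81)/(-463)) = √(15 + (2/27)*(-1/463)) = √(15 - 2/12501) = √(187513/12501) = √260455557/4167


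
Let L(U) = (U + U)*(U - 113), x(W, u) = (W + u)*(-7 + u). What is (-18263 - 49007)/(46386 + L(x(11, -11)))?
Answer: -33635/23193 ≈ -1.4502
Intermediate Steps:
x(W, u) = (-7 + u)*(W + u)
L(U) = 2*U*(-113 + U) (L(U) = (2*U)*(-113 + U) = 2*U*(-113 + U))
(-18263 - 49007)/(46386 + L(x(11, -11))) = (-18263 - 49007)/(46386 + 2*((-11)² - 7*11 - 7*(-11) + 11*(-11))*(-113 + ((-11)² - 7*11 - 7*(-11) + 11*(-11)))) = -67270/(46386 + 2*(121 - 77 + 77 - 121)*(-113 + (121 - 77 + 77 - 121))) = -67270/(46386 + 2*0*(-113 + 0)) = -67270/(46386 + 2*0*(-113)) = -67270/(46386 + 0) = -67270/46386 = -67270*1/46386 = -33635/23193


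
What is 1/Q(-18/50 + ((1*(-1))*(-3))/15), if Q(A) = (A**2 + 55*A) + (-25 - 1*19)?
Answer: -625/32984 ≈ -0.018949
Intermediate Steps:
Q(A) = -44 + A**2 + 55*A (Q(A) = (A**2 + 55*A) + (-25 - 19) = (A**2 + 55*A) - 44 = -44 + A**2 + 55*A)
1/Q(-18/50 + ((1*(-1))*(-3))/15) = 1/(-44 + (-18/50 + ((1*(-1))*(-3))/15)**2 + 55*(-18/50 + ((1*(-1))*(-3))/15)) = 1/(-44 + (-18*1/50 - 1*(-3)*(1/15))**2 + 55*(-18*1/50 - 1*(-3)*(1/15))) = 1/(-44 + (-9/25 + 3*(1/15))**2 + 55*(-9/25 + 3*(1/15))) = 1/(-44 + (-9/25 + 1/5)**2 + 55*(-9/25 + 1/5)) = 1/(-44 + (-4/25)**2 + 55*(-4/25)) = 1/(-44 + 16/625 - 44/5) = 1/(-32984/625) = -625/32984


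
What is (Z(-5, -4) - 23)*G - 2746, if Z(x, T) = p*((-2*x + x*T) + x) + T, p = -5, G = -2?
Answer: -2442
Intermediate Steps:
Z(x, T) = T + 5*x - 5*T*x (Z(x, T) = -5*((-2*x + x*T) + x) + T = -5*((-2*x + T*x) + x) + T = -5*(-x + T*x) + T = (5*x - 5*T*x) + T = T + 5*x - 5*T*x)
(Z(-5, -4) - 23)*G - 2746 = ((-4 + 5*(-5) - 5*(-4)*(-5)) - 23)*(-2) - 2746 = ((-4 - 25 - 100) - 23)*(-2) - 2746 = (-129 - 23)*(-2) - 2746 = -152*(-2) - 2746 = 304 - 2746 = -2442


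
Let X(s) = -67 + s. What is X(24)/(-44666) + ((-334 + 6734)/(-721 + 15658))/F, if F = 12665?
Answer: 1684095583/1689956914386 ≈ 0.00099653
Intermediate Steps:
X(24)/(-44666) + ((-334 + 6734)/(-721 + 15658))/F = (-67 + 24)/(-44666) + ((-334 + 6734)/(-721 + 15658))/12665 = -43*(-1/44666) + (6400/14937)*(1/12665) = 43/44666 + (6400*(1/14937))*(1/12665) = 43/44666 + (6400/14937)*(1/12665) = 43/44666 + 1280/37835421 = 1684095583/1689956914386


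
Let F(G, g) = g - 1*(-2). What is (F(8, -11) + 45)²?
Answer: 1296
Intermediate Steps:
F(G, g) = 2 + g (F(G, g) = g + 2 = 2 + g)
(F(8, -11) + 45)² = ((2 - 11) + 45)² = (-9 + 45)² = 36² = 1296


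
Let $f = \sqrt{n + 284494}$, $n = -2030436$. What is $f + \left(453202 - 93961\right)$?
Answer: $359241 + i \sqrt{1745942} \approx 3.5924 \cdot 10^{5} + 1321.3 i$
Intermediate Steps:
$f = i \sqrt{1745942}$ ($f = \sqrt{-2030436 + 284494} = \sqrt{-1745942} = i \sqrt{1745942} \approx 1321.3 i$)
$f + \left(453202 - 93961\right) = i \sqrt{1745942} + \left(453202 - 93961\right) = i \sqrt{1745942} + 359241 = 359241 + i \sqrt{1745942}$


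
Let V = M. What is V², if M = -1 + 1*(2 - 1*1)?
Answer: 0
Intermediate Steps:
M = 0 (M = -1 + 1*(2 - 1) = -1 + 1*1 = -1 + 1 = 0)
V = 0
V² = 0² = 0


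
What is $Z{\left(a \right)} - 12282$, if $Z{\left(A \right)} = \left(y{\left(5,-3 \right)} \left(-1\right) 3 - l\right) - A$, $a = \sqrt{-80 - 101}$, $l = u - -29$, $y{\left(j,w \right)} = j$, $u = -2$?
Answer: $-12324 - i \sqrt{181} \approx -12324.0 - 13.454 i$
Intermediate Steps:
$l = 27$ ($l = -2 - -29 = -2 + 29 = 27$)
$a = i \sqrt{181}$ ($a = \sqrt{-181} = i \sqrt{181} \approx 13.454 i$)
$Z{\left(A \right)} = -42 - A$ ($Z{\left(A \right)} = \left(5 \left(-1\right) 3 - 27\right) - A = \left(\left(-5\right) 3 - 27\right) - A = \left(-15 - 27\right) - A = -42 - A$)
$Z{\left(a \right)} - 12282 = \left(-42 - i \sqrt{181}\right) - 12282 = -12324 - i \sqrt{181}$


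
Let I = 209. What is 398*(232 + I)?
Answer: 175518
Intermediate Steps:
398*(232 + I) = 398*(232 + 209) = 398*441 = 175518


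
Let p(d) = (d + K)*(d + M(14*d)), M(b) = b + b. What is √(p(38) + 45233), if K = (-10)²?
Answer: √197309 ≈ 444.19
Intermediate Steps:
K = 100
M(b) = 2*b
p(d) = 29*d*(100 + d) (p(d) = (d + 100)*(d + 2*(14*d)) = (100 + d)*(d + 28*d) = (100 + d)*(29*d) = 29*d*(100 + d))
√(p(38) + 45233) = √(29*38*(100 + 38) + 45233) = √(29*38*138 + 45233) = √(152076 + 45233) = √197309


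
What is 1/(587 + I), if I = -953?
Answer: -1/366 ≈ -0.0027322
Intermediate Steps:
1/(587 + I) = 1/(587 - 953) = 1/(-366) = -1/366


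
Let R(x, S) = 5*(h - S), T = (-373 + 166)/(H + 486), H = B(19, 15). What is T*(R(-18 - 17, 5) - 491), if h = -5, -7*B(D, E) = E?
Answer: 261303/1129 ≈ 231.45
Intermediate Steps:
B(D, E) = -E/7
H = -15/7 (H = -1/7*15 = -15/7 ≈ -2.1429)
T = -483/1129 (T = (-373 + 166)/(-15/7 + 486) = -207/3387/7 = -207*7/3387 = -483/1129 ≈ -0.42781)
R(x, S) = -25 - 5*S (R(x, S) = 5*(-5 - S) = -25 - 5*S)
T*(R(-18 - 17, 5) - 491) = -483*((-25 - 5*5) - 491)/1129 = -483*((-25 - 25) - 491)/1129 = -483*(-50 - 491)/1129 = -483/1129*(-541) = 261303/1129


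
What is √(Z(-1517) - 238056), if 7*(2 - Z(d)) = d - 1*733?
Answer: 8*I*√182014/7 ≈ 487.58*I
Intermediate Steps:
Z(d) = 747/7 - d/7 (Z(d) = 2 - (d - 1*733)/7 = 2 - (d - 733)/7 = 2 - (-733 + d)/7 = 2 + (733/7 - d/7) = 747/7 - d/7)
√(Z(-1517) - 238056) = √((747/7 - ⅐*(-1517)) - 238056) = √((747/7 + 1517/7) - 238056) = √(2264/7 - 238056) = √(-1664128/7) = 8*I*√182014/7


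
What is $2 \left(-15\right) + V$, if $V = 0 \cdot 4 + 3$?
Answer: $-27$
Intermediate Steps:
$V = 3$ ($V = 0 + 3 = 3$)
$2 \left(-15\right) + V = 2 \left(-15\right) + 3 = -30 + 3 = -27$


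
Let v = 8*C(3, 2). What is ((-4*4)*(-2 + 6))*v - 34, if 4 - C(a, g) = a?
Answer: -546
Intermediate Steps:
C(a, g) = 4 - a
v = 8 (v = 8*(4 - 1*3) = 8*(4 - 3) = 8*1 = 8)
((-4*4)*(-2 + 6))*v - 34 = ((-4*4)*(-2 + 6))*8 - 34 = -16*4*8 - 34 = -64*8 - 34 = -512 - 34 = -546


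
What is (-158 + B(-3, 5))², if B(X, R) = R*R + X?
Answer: 18496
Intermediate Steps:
B(X, R) = X + R² (B(X, R) = R² + X = X + R²)
(-158 + B(-3, 5))² = (-158 + (-3 + 5²))² = (-158 + (-3 + 25))² = (-158 + 22)² = (-136)² = 18496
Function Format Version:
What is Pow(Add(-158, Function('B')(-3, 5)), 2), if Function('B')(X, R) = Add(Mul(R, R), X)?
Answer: 18496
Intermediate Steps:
Function('B')(X, R) = Add(X, Pow(R, 2)) (Function('B')(X, R) = Add(Pow(R, 2), X) = Add(X, Pow(R, 2)))
Pow(Add(-158, Function('B')(-3, 5)), 2) = Pow(Add(-158, Add(-3, Pow(5, 2))), 2) = Pow(Add(-158, Add(-3, 25)), 2) = Pow(Add(-158, 22), 2) = Pow(-136, 2) = 18496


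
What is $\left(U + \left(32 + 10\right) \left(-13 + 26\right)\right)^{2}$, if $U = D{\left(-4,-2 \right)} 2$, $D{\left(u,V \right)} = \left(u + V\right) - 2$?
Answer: $280900$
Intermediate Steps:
$D{\left(u,V \right)} = -2 + V + u$ ($D{\left(u,V \right)} = \left(V + u\right) - 2 = -2 + V + u$)
$U = -16$ ($U = \left(-2 - 2 - 4\right) 2 = \left(-8\right) 2 = -16$)
$\left(U + \left(32 + 10\right) \left(-13 + 26\right)\right)^{2} = \left(-16 + \left(32 + 10\right) \left(-13 + 26\right)\right)^{2} = \left(-16 + 42 \cdot 13\right)^{2} = \left(-16 + 546\right)^{2} = 530^{2} = 280900$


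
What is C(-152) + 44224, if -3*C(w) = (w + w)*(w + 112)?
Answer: 120512/3 ≈ 40171.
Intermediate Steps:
C(w) = -2*w*(112 + w)/3 (C(w) = -(w + w)*(w + 112)/3 = -2*w*(112 + w)/3)
C(-152) + 44224 = -⅔*(-152)*(112 - 152) + 44224 = -⅔*(-152)*(-40) + 44224 = -12160/3 + 44224 = 120512/3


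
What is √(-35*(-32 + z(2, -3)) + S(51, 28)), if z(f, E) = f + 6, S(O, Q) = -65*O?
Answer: 15*I*√11 ≈ 49.749*I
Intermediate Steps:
z(f, E) = 6 + f
√(-35*(-32 + z(2, -3)) + S(51, 28)) = √(-35*(-32 + (6 + 2)) - 65*51) = √(-35*(-32 + 8) - 3315) = √(-35*(-24) - 3315) = √(840 - 3315) = √(-2475) = 15*I*√11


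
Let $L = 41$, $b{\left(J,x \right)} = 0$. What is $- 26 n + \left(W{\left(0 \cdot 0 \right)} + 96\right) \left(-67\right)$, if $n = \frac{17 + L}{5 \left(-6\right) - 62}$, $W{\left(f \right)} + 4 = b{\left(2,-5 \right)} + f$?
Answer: $- \frac{141395}{23} \approx -6147.6$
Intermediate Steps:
$W{\left(f \right)} = -4 + f$ ($W{\left(f \right)} = -4 + \left(0 + f\right) = -4 + f$)
$n = - \frac{29}{46}$ ($n = \frac{17 + 41}{5 \left(-6\right) - 62} = \frac{58}{-30 - 62} = \frac{58}{-92} = 58 \left(- \frac{1}{92}\right) = - \frac{29}{46} \approx -0.63043$)
$- 26 n + \left(W{\left(0 \cdot 0 \right)} + 96\right) \left(-67\right) = \left(-26\right) \left(- \frac{29}{46}\right) + \left(\left(-4 + 0 \cdot 0\right) + 96\right) \left(-67\right) = \frac{377}{23} + \left(\left(-4 + 0\right) + 96\right) \left(-67\right) = \frac{377}{23} + \left(-4 + 96\right) \left(-67\right) = \frac{377}{23} + 92 \left(-67\right) = \frac{377}{23} - 6164 = - \frac{141395}{23}$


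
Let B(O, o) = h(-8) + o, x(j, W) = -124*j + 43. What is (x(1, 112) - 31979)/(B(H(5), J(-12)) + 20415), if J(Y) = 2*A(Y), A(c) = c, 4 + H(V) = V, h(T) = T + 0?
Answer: -32060/20383 ≈ -1.5729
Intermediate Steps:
x(j, W) = 43 - 124*j
h(T) = T
H(V) = -4 + V
J(Y) = 2*Y
B(O, o) = -8 + o
(x(1, 112) - 31979)/(B(H(5), J(-12)) + 20415) = ((43 - 124*1) - 31979)/((-8 + 2*(-12)) + 20415) = ((43 - 124) - 31979)/((-8 - 24) + 20415) = (-81 - 31979)/(-32 + 20415) = -32060/20383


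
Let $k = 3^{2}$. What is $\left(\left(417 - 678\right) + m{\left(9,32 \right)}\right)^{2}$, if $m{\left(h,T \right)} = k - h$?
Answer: $68121$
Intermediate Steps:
$k = 9$
$m{\left(h,T \right)} = 9 - h$
$\left(\left(417 - 678\right) + m{\left(9,32 \right)}\right)^{2} = \left(\left(417 - 678\right) + \left(9 - 9\right)\right)^{2} = \left(-261 + \left(9 - 9\right)\right)^{2} = \left(-261 + 0\right)^{2} = \left(-261\right)^{2} = 68121$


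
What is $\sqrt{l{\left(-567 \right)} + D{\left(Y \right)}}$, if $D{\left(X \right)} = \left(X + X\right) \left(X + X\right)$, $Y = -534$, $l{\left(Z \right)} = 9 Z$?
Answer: $3 \sqrt{126169} \approx 1065.6$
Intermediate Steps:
$D{\left(X \right)} = 4 X^{2}$ ($D{\left(X \right)} = 2 X 2 X = 4 X^{2}$)
$\sqrt{l{\left(-567 \right)} + D{\left(Y \right)}} = \sqrt{9 \left(-567\right) + 4 \left(-534\right)^{2}} = \sqrt{-5103 + 4 \cdot 285156} = \sqrt{-5103 + 1140624} = \sqrt{1135521} = 3 \sqrt{126169}$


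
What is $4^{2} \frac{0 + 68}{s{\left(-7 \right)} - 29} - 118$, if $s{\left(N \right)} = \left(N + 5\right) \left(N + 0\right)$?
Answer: $- \frac{2858}{15} \approx -190.53$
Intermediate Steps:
$s{\left(N \right)} = N \left(5 + N\right)$ ($s{\left(N \right)} = \left(5 + N\right) N = N \left(5 + N\right)$)
$4^{2} \frac{0 + 68}{s{\left(-7 \right)} - 29} - 118 = 4^{2} \frac{0 + 68}{- 7 \left(5 - 7\right) - 29} - 118 = 16 \frac{68}{\left(-7\right) \left(-2\right) - 29} - 118 = 16 \frac{68}{14 - 29} - 118 = 16 \frac{68}{-15} - 118 = 16 \cdot 68 \left(- \frac{1}{15}\right) - 118 = 16 \left(- \frac{68}{15}\right) - 118 = - \frac{1088}{15} - 118 = - \frac{2858}{15}$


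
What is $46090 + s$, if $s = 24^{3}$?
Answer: $59914$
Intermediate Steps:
$s = 13824$
$46090 + s = 46090 + 13824 = 59914$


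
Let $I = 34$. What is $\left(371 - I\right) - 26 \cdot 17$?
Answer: $-105$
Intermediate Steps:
$\left(371 - I\right) - 26 \cdot 17 = \left(371 - 34\right) - 26 \cdot 17 = \left(371 - 34\right) - 442 = 337 - 442 = -105$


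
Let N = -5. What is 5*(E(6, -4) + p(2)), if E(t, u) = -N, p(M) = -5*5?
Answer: -100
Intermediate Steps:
p(M) = -25
E(t, u) = 5 (E(t, u) = -1*(-5) = 5)
5*(E(6, -4) + p(2)) = 5*(5 - 25) = 5*(-20) = -100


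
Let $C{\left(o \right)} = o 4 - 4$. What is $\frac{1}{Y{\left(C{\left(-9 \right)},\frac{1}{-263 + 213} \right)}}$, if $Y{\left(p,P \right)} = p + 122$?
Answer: $\frac{1}{82} \approx 0.012195$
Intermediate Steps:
$C{\left(o \right)} = -4 + 4 o$ ($C{\left(o \right)} = 4 o + \left(-4 + 0\right) = 4 o - 4 = -4 + 4 o$)
$Y{\left(p,P \right)} = 122 + p$
$\frac{1}{Y{\left(C{\left(-9 \right)},\frac{1}{-263 + 213} \right)}} = \frac{1}{122 + \left(-4 + 4 \left(-9\right)\right)} = \frac{1}{122 - 40} = \frac{1}{82}$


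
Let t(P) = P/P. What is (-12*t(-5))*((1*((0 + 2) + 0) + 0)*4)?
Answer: -96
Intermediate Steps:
t(P) = 1
(-12*t(-5))*((1*((0 + 2) + 0) + 0)*4) = (-12*1)*((1*((0 + 2) + 0) + 0)*4) = -12*(1*(2 + 0) + 0)*4 = -12*(1*2 + 0)*4 = -12*(2 + 0)*4 = -24*4 = -12*8 = -96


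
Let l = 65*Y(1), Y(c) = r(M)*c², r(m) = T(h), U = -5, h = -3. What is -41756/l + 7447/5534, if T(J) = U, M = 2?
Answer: 17961383/138350 ≈ 129.83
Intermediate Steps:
T(J) = -5
r(m) = -5
Y(c) = -5*c²
l = -325 (l = 65*(-5*1²) = 65*(-5*1) = 65*(-5) = -325)
-41756/l + 7447/5534 = -41756/(-325) + 7447/5534 = -41756*(-1/325) + 7447*(1/5534) = 3212/25 + 7447/5534 = 17961383/138350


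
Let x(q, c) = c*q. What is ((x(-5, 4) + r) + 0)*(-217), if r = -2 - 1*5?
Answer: 5859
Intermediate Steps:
r = -7 (r = -2 - 5 = -7)
((x(-5, 4) + r) + 0)*(-217) = ((4*(-5) - 7) + 0)*(-217) = ((-20 - 7) + 0)*(-217) = (-27 + 0)*(-217) = -27*(-217) = 5859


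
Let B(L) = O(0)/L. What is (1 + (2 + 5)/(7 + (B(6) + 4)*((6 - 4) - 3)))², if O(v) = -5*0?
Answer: 100/9 ≈ 11.111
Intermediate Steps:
O(v) = 0
B(L) = 0 (B(L) = 0/L = 0)
(1 + (2 + 5)/(7 + (B(6) + 4)*((6 - 4) - 3)))² = (1 + (2 + 5)/(7 + (0 + 4)*((6 - 4) - 3)))² = (1 + 7/(7 + 4*(2 - 3)))² = (1 + 7/(7 + 4*(-1)))² = (1 + 7/(7 - 4))² = (1 + 7/3)² = (10/3)² = 100/9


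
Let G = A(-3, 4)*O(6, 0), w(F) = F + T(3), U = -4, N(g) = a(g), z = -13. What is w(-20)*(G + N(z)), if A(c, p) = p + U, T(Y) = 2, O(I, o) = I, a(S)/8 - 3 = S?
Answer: 1440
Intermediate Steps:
a(S) = 24 + 8*S
N(g) = 24 + 8*g
A(c, p) = -4 + p (A(c, p) = p - 4 = -4 + p)
w(F) = 2 + F (w(F) = F + 2 = 2 + F)
G = 0 (G = (-4 + 4)*6 = 0*6 = 0)
w(-20)*(G + N(z)) = (2 - 20)*(0 + (24 + 8*(-13))) = -18*(0 + (24 - 104)) = -18*(0 - 80) = -18*(-80) = 1440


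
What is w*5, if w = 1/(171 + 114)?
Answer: 1/57 ≈ 0.017544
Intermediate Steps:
w = 1/285 ≈ 0.0035088
w*5 = (1/285)*5 = 1/57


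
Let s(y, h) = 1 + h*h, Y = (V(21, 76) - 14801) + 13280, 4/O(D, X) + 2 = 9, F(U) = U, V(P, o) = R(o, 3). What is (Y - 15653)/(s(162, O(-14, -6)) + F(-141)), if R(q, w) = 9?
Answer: 841085/6844 ≈ 122.89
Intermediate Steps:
V(P, o) = 9
O(D, X) = 4/7 (O(D, X) = 4/(-2 + 9) = 4/7)
Y = -1512 (Y = (9 - 14801) + 13280 = -14792 + 13280 = -1512)
s(y, h) = 1 + h**2
(Y - 15653)/(s(162, O(-14, -6)) + F(-141)) = (-1512 - 15653)/((1 + (4/7)**2) - 141) = -17165/((1 + 16/49) - 141) = -17165/(65/49 - 141) = -17165/(-6844/49) = -17165*(-49/6844) = 841085/6844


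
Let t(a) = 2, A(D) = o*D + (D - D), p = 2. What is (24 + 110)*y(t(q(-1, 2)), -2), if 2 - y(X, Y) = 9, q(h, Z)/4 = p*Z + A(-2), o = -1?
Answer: -938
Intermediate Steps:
A(D) = -D (A(D) = -D + (D - D) = -D + 0 = -D)
q(h, Z) = 8 + 8*Z (q(h, Z) = 4*(2*Z - 1*(-2)) = 4*(2*Z + 2) = 4*(2 + 2*Z) = 8 + 8*Z)
y(X, Y) = -7 (y(X, Y) = 2 - 1*9 = 2 - 9 = -7)
(24 + 110)*y(t(q(-1, 2)), -2) = (24 + 110)*(-7) = 134*(-7) = -938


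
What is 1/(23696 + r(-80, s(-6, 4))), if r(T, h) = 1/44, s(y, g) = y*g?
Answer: 44/1042625 ≈ 4.2201e-5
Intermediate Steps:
s(y, g) = g*y
r(T, h) = 1/44
1/(23696 + r(-80, s(-6, 4))) = 1/(23696 + 1/44) = 1/(1042625/44) = 44/1042625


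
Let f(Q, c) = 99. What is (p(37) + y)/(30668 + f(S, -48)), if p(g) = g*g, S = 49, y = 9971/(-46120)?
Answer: 63128309/1418974040 ≈ 0.044489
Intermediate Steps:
y = -9971/46120 (y = 9971*(-1/46120) = -9971/46120 ≈ -0.21620)
p(g) = g**2
(p(37) + y)/(30668 + f(S, -48)) = (37**2 - 9971/46120)/(30668 + 99) = (1369 - 9971/46120)/30767 = (63128309/46120)*(1/30767) = 63128309/1418974040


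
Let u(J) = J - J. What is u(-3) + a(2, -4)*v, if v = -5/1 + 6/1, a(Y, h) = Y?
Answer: 2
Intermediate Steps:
v = 1 (v = -5*1 + 6*1 = -5 + 6 = 1)
u(J) = 0
u(-3) + a(2, -4)*v = 0 + 2*1 = 0 + 2 = 2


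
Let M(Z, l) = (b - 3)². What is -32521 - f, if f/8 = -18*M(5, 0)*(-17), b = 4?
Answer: -34969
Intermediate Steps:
M(Z, l) = 1 (M(Z, l) = (4 - 3)² = 1² = 1)
f = 2448 (f = 8*(-18*1*(-17)) = 8*(-18*(-17)) = 8*306 = 2448)
-32521 - f = -32521 - 1*2448 = -32521 - 2448 = -34969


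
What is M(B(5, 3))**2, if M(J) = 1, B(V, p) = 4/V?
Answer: 1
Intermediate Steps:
M(B(5, 3))**2 = 1**2 = 1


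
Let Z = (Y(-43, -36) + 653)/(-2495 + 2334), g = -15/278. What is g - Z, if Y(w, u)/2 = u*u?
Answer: 899695/44758 ≈ 20.101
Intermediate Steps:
Y(w, u) = 2*u² (Y(w, u) = 2*(u*u) = 2*u²)
g = -15/278 ≈ -0.053957
Z = -3245/161 (Z = (2*(-36)² + 653)/(-2495 + 2334) = (2*1296 + 653)/(-161) = (2592 + 653)*(-1/161) = 3245*(-1/161) = -3245/161 ≈ -20.155)
g - Z = -15/278 - 1*(-3245/161) = -15/278 + 3245/161 = 899695/44758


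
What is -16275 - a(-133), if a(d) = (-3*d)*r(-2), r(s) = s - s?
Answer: -16275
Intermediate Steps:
r(s) = 0
a(d) = 0 (a(d) = -3*d*0 = 0)
-16275 - a(-133) = -16275 - 1*0 = -16275 + 0 = -16275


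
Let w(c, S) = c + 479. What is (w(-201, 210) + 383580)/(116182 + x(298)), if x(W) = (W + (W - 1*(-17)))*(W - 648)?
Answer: -191929/49184 ≈ -3.9023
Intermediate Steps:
w(c, S) = 479 + c
x(W) = (-648 + W)*(17 + 2*W) (x(W) = (W + (W + 17))*(-648 + W) = (W + (17 + W))*(-648 + W) = (17 + 2*W)*(-648 + W) = (-648 + W)*(17 + 2*W))
(w(-201, 210) + 383580)/(116182 + x(298)) = ((479 - 201) + 383580)/(116182 + (-11016 - 1279*298 + 2*298²)) = (278 + 383580)/(116182 + (-11016 - 381142 + 2*88804)) = 383858/(116182 + (-11016 - 381142 + 177608)) = 383858/(116182 - 214550) = 383858/(-98368) = 383858*(-1/98368) = -191929/49184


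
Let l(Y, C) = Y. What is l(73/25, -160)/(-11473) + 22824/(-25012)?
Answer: -1637079919/1793516725 ≈ -0.91278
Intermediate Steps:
l(73/25, -160)/(-11473) + 22824/(-25012) = (73/25)/(-11473) + 22824/(-25012) = (73*(1/25))*(-1/11473) + 22824*(-1/25012) = (73/25)*(-1/11473) - 5706/6253 = -73/286825 - 5706/6253 = -1637079919/1793516725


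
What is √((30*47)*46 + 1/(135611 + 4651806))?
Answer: √1486549788963107957/4787417 ≈ 254.68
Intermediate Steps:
√((30*47)*46 + 1/(135611 + 4651806)) = √(1410*46 + 1/4787417) = √(64860 + 1/4787417) = √(310511866621/4787417) = √1486549788963107957/4787417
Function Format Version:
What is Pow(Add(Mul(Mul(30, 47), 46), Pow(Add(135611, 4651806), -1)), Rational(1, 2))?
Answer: Mul(Rational(1, 4787417), Pow(1486549788963107957, Rational(1, 2))) ≈ 254.68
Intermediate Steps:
Pow(Add(Mul(Mul(30, 47), 46), Pow(Add(135611, 4651806), -1)), Rational(1, 2)) = Pow(Add(Mul(1410, 46), Pow(4787417, -1)), Rational(1, 2)) = Pow(Add(64860, Rational(1, 4787417)), Rational(1, 2)) = Pow(Rational(310511866621, 4787417), Rational(1, 2)) = Mul(Rational(1, 4787417), Pow(1486549788963107957, Rational(1, 2)))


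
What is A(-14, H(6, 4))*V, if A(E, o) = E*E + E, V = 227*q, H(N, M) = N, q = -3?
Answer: -123942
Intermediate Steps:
V = -681 (V = 227*(-3) = -681)
A(E, o) = E + E² (A(E, o) = E² + E = E + E²)
A(-14, H(6, 4))*V = -14*(1 - 14)*(-681) = -14*(-13)*(-681) = 182*(-681) = -123942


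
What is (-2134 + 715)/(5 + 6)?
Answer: -129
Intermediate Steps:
(-2134 + 715)/(5 + 6) = -1419/11 = (1/11)*(-1419) = -129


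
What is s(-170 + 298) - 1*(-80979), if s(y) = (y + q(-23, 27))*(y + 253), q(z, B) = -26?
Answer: 119841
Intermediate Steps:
s(y) = (-26 + y)*(253 + y) (s(y) = (y - 26)*(y + 253) = (-26 + y)*(253 + y))
s(-170 + 298) - 1*(-80979) = (-6578 + (-170 + 298)² + 227*(-170 + 298)) - 1*(-80979) = (-6578 + 128² + 227*128) + 80979 = (-6578 + 16384 + 29056) + 80979 = 38862 + 80979 = 119841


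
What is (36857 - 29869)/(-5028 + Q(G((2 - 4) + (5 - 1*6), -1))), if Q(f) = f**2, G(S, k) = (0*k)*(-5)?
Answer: -1747/1257 ≈ -1.3898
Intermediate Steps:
G(S, k) = 0 (G(S, k) = 0*(-5) = 0)
(36857 - 29869)/(-5028 + Q(G((2 - 4) + (5 - 1*6), -1))) = (36857 - 29869)/(-5028 + 0**2) = 6988/(-5028 + 0) = 6988/(-5028) = 6988*(-1/5028) = -1747/1257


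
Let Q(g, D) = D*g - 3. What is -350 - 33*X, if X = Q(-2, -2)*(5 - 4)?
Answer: -383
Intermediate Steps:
Q(g, D) = -3 + D*g
X = 1 (X = (-3 - 2*(-2))*(5 - 4) = (-3 + 4)*1 = 1*1 = 1)
-350 - 33*X = -350 - 33*1 = -350 - 33 = -383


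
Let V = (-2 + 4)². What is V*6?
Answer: 24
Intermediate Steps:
V = 4 (V = 2² = 4)
V*6 = 4*6 = 24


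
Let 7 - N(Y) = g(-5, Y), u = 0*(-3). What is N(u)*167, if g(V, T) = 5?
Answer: 334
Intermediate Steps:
u = 0
N(Y) = 2 (N(Y) = 7 - 1*5 = 7 - 5 = 2)
N(u)*167 = 2*167 = 334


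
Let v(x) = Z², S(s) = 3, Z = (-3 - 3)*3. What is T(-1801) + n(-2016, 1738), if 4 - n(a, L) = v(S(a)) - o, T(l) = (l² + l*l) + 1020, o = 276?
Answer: 6488178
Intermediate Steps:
Z = -18 (Z = -6*3 = -18)
T(l) = 1020 + 2*l² (T(l) = (l² + l²) + 1020 = 2*l² + 1020 = 1020 + 2*l²)
v(x) = 324 (v(x) = (-18)² = 324)
n(a, L) = -44 (n(a, L) = 4 - (324 - 1*276) = 4 - (324 - 276) = 4 - 1*48 = 4 - 48 = -44)
T(-1801) + n(-2016, 1738) = (1020 + 2*(-1801)²) - 44 = (1020 + 2*3243601) - 44 = (1020 + 6487202) - 44 = 6488222 - 44 = 6488178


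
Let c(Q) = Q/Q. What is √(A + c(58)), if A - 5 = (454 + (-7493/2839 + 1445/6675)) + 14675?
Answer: √217373307609210915/3790065 ≈ 123.01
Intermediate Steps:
c(Q) = 1
A = 57349661026/3790065 (A = 5 + ((454 + (-7493/2839 + 1445/6675)) + 14675) = 5 + ((454 + (-7493*1/2839 + 1445*(1/6675))) + 14675) = 5 + ((454 + (-7493/2839 + 289/1335)) + 14675) = 5 + ((454 - 9182684/3790065) + 14675) = 5 + (1711506826/3790065 + 14675) = 5 + 57330710701/3790065 = 57349661026/3790065 ≈ 15132.)
√(A + c(58)) = √(57349661026/3790065 + 1) = √(57353451091/3790065) = √217373307609210915/3790065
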